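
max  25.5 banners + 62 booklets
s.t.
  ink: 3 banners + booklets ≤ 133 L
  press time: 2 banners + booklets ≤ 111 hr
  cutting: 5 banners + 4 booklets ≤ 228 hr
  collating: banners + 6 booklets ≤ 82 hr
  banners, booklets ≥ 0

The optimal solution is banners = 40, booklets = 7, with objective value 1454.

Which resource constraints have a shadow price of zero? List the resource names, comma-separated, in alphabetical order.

ink: 127/133 (slack 6)
press time: 87/111 (slack 24)
cutting: 228/228 (binding)
collating: 82/82 (binding)
By complementary slackness, a constraint with positive slack has shadow price 0 → ink, press time.

ink, press time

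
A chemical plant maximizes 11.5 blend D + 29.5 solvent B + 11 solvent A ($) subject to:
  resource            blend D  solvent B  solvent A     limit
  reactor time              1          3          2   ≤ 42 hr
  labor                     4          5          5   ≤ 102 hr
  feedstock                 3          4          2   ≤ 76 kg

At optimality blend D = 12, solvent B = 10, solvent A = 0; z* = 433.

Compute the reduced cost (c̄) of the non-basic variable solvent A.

Check each constraint at x*: reactor time 42/42 (tight); labor 98/102 (slack 4); feedstock 76/76 (tight).
Slack constraints have shadow price 0 (complementary slackness).
From A_Bᵀ y = c: 1·y_reactor time + 3·y_feedstock = 11.5; 3·y_reactor time + 4·y_feedstock = 29.5.
This yields shadow prices y_reactor time = 8.5, y_feedstock = 1.
Reduced cost of solvent A: c₃ − yᵀa₃ = 11 − (8.5·2 + 1·2) = 11 − 19 = -8.

-8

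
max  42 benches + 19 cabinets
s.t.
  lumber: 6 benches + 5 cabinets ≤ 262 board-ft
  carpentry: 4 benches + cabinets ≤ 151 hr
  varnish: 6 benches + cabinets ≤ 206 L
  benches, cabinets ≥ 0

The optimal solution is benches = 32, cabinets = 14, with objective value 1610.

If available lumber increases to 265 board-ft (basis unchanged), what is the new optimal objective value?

1619

At the optimum: lumber uses 262 of 262 (binding); carpentry uses 142 of 151 (slack = 9); varnish uses 206 of 206 (binding).
Slack constraints have shadow price 0 (complementary slackness).
From A_Bᵀ y = c: 6·y_lumber + 6·y_varnish = 42; 5·y_lumber + 1·y_varnish = 19.
→ y_lumber = 3 and y_varnish = 4.
Δz = y_lumber·Δb = 3 × (3) = 9, so new z* = 1610 + 9 = 1619.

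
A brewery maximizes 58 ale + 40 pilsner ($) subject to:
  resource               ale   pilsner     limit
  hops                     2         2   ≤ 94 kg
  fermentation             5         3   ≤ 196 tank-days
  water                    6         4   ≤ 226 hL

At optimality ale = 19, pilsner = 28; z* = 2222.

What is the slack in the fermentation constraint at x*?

17

fermentation used = 5·19 + 3·28 = 179; slack = 196 − 179 = 17.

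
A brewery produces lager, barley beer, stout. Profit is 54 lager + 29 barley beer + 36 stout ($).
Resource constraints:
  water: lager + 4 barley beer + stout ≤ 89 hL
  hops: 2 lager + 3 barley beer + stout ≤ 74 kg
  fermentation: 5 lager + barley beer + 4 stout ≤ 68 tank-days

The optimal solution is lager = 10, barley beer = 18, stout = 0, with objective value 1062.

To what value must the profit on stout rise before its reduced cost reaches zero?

39

Binding: hops and fermentation. Non-binding: water (7 unused).
By complementary slackness, y = 0 for the non-binding constraint.
Dual feasibility on the basic columns requires 2·y_hops + 5·y_fermentation = 54, 3·y_hops + 1·y_fermentation = 29.
Solving: y_hops = 7, y_fermentation = 8.
stout enters the basis when its profit ≥ yᵀa₃ = 7·1 + 8·4 = 39.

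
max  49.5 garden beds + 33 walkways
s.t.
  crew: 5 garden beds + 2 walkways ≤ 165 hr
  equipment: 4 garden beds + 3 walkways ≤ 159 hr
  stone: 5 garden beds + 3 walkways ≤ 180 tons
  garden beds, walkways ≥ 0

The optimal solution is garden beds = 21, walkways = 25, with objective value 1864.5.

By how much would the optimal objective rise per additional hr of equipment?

Check each constraint at x*: crew 155/165 (slack 10); equipment 159/159 (tight); stone 180/180 (tight).
Slack constraints have shadow price 0 (complementary slackness).
Dual feasibility on the basic columns requires 4·y_equipment + 5·y_stone = 49.5, 3·y_equipment + 3·y_stone = 33.
→ y_equipment = 5.5 and y_stone = 5.5.
Shadow price of equipment = 5.5.

5.5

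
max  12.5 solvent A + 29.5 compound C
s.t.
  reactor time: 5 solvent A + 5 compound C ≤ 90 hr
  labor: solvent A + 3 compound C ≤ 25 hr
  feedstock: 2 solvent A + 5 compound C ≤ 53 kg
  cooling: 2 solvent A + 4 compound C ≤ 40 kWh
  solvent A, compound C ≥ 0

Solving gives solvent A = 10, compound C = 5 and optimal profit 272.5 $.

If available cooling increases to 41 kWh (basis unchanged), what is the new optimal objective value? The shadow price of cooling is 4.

276.5

Δb = 1, so new z* = 272.5 + (4)·(1) = 272.5 + 4 = 276.5.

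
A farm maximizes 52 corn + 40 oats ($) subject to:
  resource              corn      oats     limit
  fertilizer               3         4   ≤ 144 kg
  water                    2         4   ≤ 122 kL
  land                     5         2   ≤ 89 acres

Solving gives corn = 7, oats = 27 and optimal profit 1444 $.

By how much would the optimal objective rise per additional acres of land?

8

At the optimum: fertilizer uses 129 of 144 (slack = 15); water uses 122 of 122 (binding); land uses 89 of 89 (binding).
Since fertilizer is not tight, its dual is 0.
From A_Bᵀ y = c: 2·y_water + 5·y_land = 52; 4·y_water + 2·y_land = 40.
→ y_water = 6 and y_land = 8.
Shadow price of land = 8.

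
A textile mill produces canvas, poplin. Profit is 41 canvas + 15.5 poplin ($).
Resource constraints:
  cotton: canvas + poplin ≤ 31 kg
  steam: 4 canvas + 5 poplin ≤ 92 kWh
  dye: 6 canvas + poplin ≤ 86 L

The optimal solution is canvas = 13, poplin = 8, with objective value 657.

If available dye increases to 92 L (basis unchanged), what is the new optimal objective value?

690

Binding: steam and dye. Non-binding: cotton (10 unused).
Since cotton is not tight, its dual is 0.
Dual feasibility on the basic columns requires 4·y_steam + 6·y_dye = 41, 5·y_steam + 1·y_dye = 15.5.
Solving: y_steam = 2, y_dye = 5.5.
Δz = y_dye·Δb = 5.5 × (6) = 33, so new z* = 657 + 33 = 690.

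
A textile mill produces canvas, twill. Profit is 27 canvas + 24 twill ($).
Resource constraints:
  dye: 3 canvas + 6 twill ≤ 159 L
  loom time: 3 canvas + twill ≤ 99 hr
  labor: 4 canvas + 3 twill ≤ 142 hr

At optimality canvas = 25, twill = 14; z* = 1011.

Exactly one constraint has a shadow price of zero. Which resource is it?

loom time

dye: 159/159 (binding)
loom time: 89/99 (slack 10)
labor: 142/142 (binding)
By complementary slackness, a constraint with positive slack has shadow price 0 → loom time.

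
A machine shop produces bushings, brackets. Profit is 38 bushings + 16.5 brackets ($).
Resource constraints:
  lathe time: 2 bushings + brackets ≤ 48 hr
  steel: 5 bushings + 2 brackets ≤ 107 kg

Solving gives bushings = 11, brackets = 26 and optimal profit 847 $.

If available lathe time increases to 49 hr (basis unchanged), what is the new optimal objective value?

853.5

At the optimum: lathe time uses 48 of 48 (binding); steel uses 107 of 107 (binding).
The binding rows give the dual system: 2·y_lathe time + 5·y_steel = 38 and 1·y_lathe time + 2·y_steel = 16.5.
This yields shadow prices y_lathe time = 6.5, y_steel = 5.
Δz = y_lathe time·Δb = 6.5 × (1) = 6.5, so new z* = 847 + 6.5 = 853.5.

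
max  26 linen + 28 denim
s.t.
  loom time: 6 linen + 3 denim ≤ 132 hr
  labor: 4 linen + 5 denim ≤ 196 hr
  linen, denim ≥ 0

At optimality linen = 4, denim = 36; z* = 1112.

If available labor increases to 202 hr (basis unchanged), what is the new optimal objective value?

1142

At the optimum: loom time uses 132 of 132 (binding); labor uses 196 of 196 (binding).
Dual feasibility on the basic columns requires 6·y_loom time + 4·y_labor = 26, 3·y_loom time + 5·y_labor = 28.
This yields shadow prices y_loom time = 1, y_labor = 5.
Δz = y_labor·Δb = 5 × (6) = 30, so new z* = 1112 + 30 = 1142.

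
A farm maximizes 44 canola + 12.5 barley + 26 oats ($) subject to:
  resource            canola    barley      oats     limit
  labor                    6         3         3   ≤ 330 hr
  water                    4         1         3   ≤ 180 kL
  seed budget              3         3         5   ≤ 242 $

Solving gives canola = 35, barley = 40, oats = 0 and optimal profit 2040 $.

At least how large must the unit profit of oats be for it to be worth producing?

31.5

At the optimum: labor uses 330 of 330 (binding); water uses 180 of 180 (binding); seed budget uses 225 of 242 (slack = 17).
Since seed budget is not tight, its dual is 0.
The binding rows give the dual system: 6·y_labor + 4·y_water = 44 and 3·y_labor + 1·y_water = 12.5.
→ y_labor = 1 and y_water = 9.5.
oats enters the basis when its profit ≥ yᵀa₃ = 1·3 + 9.5·3 = 31.5.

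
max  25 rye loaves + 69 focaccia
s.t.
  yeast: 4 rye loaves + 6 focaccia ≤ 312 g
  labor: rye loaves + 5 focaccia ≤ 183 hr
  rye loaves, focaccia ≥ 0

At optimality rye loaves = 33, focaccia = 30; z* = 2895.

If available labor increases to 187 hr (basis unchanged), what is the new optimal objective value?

Check each constraint at x*: yeast 312/312 (tight); labor 183/183 (tight).
The binding rows give the dual system: 4·y_yeast + 1·y_labor = 25 and 6·y_yeast + 5·y_labor = 69.
→ y_yeast = 4 and y_labor = 9.
Δz = y_labor·Δb = 9 × (4) = 36, so new z* = 2895 + 36 = 2931.

2931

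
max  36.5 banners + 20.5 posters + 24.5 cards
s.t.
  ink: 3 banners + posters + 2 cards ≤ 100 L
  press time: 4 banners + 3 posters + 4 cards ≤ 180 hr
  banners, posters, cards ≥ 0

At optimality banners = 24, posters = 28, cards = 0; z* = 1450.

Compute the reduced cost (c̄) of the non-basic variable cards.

Both ink and press time are binding at x*.
Dual feasibility on the basic columns requires 3·y_ink + 4·y_press time = 36.5, 1·y_ink + 3·y_press time = 20.5.
This yields shadow prices y_ink = 5.5, y_press time = 5.
Reduced cost of cards: c₃ − yᵀa₃ = 24.5 − (5.5·2 + 5·4) = 24.5 − 31 = -6.5.

-6.5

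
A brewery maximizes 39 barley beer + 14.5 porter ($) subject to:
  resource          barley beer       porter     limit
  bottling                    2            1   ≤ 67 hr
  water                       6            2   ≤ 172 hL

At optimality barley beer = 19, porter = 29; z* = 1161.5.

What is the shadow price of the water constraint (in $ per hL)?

Check each constraint at x*: bottling 67/67 (tight); water 172/172 (tight).
From A_Bᵀ y = c: 2·y_bottling + 6·y_water = 39; 1·y_bottling + 2·y_water = 14.5.
This yields shadow prices y_bottling = 4.5, y_water = 5.
Shadow price of water = 5.

5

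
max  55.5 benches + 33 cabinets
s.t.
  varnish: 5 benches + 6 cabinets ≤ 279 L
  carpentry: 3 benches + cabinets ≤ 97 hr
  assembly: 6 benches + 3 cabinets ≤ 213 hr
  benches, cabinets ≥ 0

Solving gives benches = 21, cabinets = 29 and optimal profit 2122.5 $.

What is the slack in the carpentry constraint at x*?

carpentry used = 3·21 + 1·29 = 92; slack = 97 − 92 = 5.

5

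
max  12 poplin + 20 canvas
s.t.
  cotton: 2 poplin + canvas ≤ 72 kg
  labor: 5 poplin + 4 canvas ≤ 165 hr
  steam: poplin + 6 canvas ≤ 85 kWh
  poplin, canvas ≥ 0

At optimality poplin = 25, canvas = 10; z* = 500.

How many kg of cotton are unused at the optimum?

12

cotton used = 2·25 + 1·10 = 60; slack = 72 − 60 = 12.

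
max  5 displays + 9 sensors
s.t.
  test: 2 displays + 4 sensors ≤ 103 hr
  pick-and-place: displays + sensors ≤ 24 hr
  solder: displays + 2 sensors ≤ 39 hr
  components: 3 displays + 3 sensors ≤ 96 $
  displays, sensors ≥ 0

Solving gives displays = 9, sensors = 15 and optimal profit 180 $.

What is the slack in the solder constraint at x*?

0

solder used = 1·9 + 2·15 = 39; slack = 39 − 39 = 0.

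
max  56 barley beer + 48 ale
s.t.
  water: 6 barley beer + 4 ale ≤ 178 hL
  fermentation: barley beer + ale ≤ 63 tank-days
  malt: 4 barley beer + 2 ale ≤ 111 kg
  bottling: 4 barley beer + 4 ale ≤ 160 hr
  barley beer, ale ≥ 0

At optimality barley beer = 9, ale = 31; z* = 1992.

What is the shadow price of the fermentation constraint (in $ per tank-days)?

0

Check each constraint at x*: water 178/178 (tight); fermentation 40/63 (slack 23); malt 98/111 (slack 13); bottling 160/160 (tight).
Since fermentation, malt are not tight, their duals are 0.
From A_Bᵀ y = c: 6·y_water + 4·y_bottling = 56; 4·y_water + 4·y_bottling = 48.
→ y_water = 4 and y_bottling = 8.
Shadow price of fermentation = 0.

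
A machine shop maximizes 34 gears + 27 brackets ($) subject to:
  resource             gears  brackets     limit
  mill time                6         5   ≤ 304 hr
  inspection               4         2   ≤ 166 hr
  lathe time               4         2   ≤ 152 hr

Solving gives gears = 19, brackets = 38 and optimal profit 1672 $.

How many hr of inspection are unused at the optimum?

14

inspection used = 4·19 + 2·38 = 152; slack = 166 − 152 = 14.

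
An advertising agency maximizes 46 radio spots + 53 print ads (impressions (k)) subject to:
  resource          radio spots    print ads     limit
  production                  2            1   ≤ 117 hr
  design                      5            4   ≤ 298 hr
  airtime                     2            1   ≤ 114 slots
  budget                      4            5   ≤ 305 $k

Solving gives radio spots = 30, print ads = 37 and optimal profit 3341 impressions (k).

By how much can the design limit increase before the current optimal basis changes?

Binding constraints: design, budget. The basis is B = [[5,4],[4,5]] with det 9.
Per unit increase in design, x* moves by d = (0.5556, -0.4444).
The basis stays optimal until airtime becomes binding; allowable increase = 25.5 hr.

25.5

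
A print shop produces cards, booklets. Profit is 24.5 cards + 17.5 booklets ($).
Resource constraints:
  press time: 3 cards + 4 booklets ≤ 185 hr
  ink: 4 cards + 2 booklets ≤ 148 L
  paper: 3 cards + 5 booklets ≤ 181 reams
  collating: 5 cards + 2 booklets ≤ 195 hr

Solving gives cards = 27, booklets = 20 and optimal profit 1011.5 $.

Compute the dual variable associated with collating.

Check each constraint at x*: press time 161/185 (slack 24); ink 148/148 (tight); paper 181/181 (tight); collating 175/195 (slack 20).
Since press time, collating are not tight, their duals are 0.
From A_Bᵀ y = c: 4·y_ink + 3·y_paper = 24.5; 2·y_ink + 5·y_paper = 17.5.
Solving: y_ink = 5, y_paper = 1.5.
Shadow price of collating = 0.

0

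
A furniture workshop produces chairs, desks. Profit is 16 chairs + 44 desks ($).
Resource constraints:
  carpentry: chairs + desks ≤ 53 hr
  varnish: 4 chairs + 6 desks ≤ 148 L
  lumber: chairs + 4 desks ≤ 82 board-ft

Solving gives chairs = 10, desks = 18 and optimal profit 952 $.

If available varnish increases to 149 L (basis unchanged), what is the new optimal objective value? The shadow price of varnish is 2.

Δb = 1, so new z* = 952 + (2)·(1) = 952 + 2 = 954.

954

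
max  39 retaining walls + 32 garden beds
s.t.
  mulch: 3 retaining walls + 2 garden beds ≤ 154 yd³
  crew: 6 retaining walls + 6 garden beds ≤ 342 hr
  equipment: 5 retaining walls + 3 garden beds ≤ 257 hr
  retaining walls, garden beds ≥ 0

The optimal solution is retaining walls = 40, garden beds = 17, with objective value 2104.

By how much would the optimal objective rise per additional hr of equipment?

0

Check each constraint at x*: mulch 154/154 (tight); crew 342/342 (tight); equipment 251/257 (slack 6).
By complementary slackness, y = 0 for the non-binding constraint.
The binding rows give the dual system: 3·y_mulch + 6·y_crew = 39 and 2·y_mulch + 6·y_crew = 32.
→ y_mulch = 7 and y_crew = 3.
Shadow price of equipment = 0.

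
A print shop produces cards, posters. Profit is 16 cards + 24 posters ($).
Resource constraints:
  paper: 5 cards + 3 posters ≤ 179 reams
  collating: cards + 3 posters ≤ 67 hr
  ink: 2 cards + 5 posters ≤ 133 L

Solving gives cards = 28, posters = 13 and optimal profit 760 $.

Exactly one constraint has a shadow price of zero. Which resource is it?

paper: 179/179 (binding)
collating: 67/67 (binding)
ink: 121/133 (slack 12)
By complementary slackness, a constraint with positive slack has shadow price 0 → ink.

ink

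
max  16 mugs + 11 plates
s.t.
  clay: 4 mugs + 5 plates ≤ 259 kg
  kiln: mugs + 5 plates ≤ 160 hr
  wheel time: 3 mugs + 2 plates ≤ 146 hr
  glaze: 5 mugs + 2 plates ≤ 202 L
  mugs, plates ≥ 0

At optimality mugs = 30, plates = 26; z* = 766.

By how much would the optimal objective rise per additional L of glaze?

3

Binding: kiln and glaze. Non-binding: clay (9 unused), wheel time (4 unused).
By complementary slackness, y = 0 for the non-binding constraints.
Dual feasibility on the basic columns requires 1·y_kiln + 5·y_glaze = 16, 5·y_kiln + 2·y_glaze = 11.
→ y_kiln = 1 and y_glaze = 3.
Shadow price of glaze = 3.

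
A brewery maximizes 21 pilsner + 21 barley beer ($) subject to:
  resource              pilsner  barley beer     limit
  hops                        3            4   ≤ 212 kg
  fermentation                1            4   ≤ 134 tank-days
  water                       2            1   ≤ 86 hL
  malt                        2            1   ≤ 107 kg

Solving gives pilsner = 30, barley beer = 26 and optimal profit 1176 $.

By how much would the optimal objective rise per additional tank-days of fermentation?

3

Binding: fermentation and water. Non-binding: hops (18 unused), malt (21 unused).
Since hops, malt are not tight, their duals are 0.
The binding rows give the dual system: 1·y_fermentation + 2·y_water = 21 and 4·y_fermentation + 1·y_water = 21.
Solving: y_fermentation = 3, y_water = 9.
Shadow price of fermentation = 3.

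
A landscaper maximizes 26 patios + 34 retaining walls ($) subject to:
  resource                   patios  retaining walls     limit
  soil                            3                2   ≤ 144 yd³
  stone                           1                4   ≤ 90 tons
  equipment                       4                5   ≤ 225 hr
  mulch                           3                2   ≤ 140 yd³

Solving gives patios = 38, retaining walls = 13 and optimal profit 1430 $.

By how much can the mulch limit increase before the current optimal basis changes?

Binding constraints: stone, mulch. The basis is B = [[1,4],[3,2]] with det -10.
Per unit increase in mulch, x* moves by d = (0.4, -0.1).
The basis stays optimal until soil becomes binding; allowable increase = 4 yd³.

4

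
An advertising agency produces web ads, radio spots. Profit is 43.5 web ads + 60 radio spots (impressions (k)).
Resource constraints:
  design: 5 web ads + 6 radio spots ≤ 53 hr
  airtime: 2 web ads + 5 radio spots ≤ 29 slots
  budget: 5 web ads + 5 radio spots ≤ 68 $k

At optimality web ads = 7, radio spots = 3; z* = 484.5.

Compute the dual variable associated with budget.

0

Binding: design and airtime. Non-binding: budget (18 unused).
By complementary slackness, y = 0 for the non-binding constraint.
The binding rows give the dual system: 5·y_design + 2·y_airtime = 43.5 and 6·y_design + 5·y_airtime = 60.
Solving: y_design = 7.5, y_airtime = 3.
Shadow price of budget = 0.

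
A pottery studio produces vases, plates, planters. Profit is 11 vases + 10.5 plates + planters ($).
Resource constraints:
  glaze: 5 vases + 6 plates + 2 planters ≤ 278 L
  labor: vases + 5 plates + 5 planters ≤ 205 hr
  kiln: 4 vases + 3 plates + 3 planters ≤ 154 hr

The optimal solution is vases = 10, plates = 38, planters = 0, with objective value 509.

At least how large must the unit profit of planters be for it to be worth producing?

Binding: glaze and kiln. Non-binding: labor (5 unused).
By complementary slackness, y = 0 for the non-binding constraint.
The binding rows give the dual system: 5·y_glaze + 4·y_kiln = 11 and 6·y_glaze + 3·y_kiln = 10.5.
Solving: y_glaze = 1, y_kiln = 1.5.
planters enters the basis when its profit ≥ yᵀa₃ = 1·2 + 1.5·3 = 6.5.

6.5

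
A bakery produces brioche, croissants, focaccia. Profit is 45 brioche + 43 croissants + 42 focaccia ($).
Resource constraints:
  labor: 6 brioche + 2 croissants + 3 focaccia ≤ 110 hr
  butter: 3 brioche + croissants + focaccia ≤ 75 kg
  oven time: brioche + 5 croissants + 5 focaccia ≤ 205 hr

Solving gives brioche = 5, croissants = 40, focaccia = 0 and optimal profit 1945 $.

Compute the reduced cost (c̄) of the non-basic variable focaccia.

At the optimum: labor uses 110 of 110 (binding); butter uses 55 of 75 (slack = 20); oven time uses 205 of 205 (binding).
Since butter is not tight, its dual is 0.
The binding rows give the dual system: 6·y_labor + 1·y_oven time = 45 and 2·y_labor + 5·y_oven time = 43.
→ y_labor = 6.5 and y_oven time = 6.
Reduced cost of focaccia: c₃ − yᵀa₃ = 42 − (6.5·3 + 6·5) = 42 − 49.5 = -7.5.

-7.5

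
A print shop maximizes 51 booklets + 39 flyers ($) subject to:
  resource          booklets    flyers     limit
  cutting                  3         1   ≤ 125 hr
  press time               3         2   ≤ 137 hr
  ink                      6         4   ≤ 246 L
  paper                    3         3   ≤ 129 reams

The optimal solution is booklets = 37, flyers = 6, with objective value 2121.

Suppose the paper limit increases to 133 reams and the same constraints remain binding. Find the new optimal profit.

2141

Check each constraint at x*: cutting 117/125 (slack 8); press time 123/137 (slack 14); ink 246/246 (tight); paper 129/129 (tight).
Since cutting, press time are not tight, their duals are 0.
Dual feasibility on the basic columns requires 6·y_ink + 3·y_paper = 51, 4·y_ink + 3·y_paper = 39.
→ y_ink = 6 and y_paper = 5.
Δz = y_paper·Δb = 5 × (4) = 20, so new z* = 2121 + 20 = 2141.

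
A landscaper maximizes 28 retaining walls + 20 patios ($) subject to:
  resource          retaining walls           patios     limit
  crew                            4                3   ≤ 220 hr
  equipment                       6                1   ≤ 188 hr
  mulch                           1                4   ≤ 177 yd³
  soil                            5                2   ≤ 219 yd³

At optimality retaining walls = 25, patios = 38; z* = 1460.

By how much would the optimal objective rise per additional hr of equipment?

4

Binding: equipment and mulch. Non-binding: crew (6 unused), soil (18 unused).
Slack constraints have shadow price 0 (complementary slackness).
The binding rows give the dual system: 6·y_equipment + 1·y_mulch = 28 and 1·y_equipment + 4·y_mulch = 20.
Solving: y_equipment = 4, y_mulch = 4.
Shadow price of equipment = 4.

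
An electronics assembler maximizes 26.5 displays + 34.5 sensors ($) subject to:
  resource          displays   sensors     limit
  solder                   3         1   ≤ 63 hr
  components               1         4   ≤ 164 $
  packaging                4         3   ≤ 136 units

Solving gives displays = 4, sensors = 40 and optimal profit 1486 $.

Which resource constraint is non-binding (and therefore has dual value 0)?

solder

solder: 52/63 (slack 11)
components: 164/164 (binding)
packaging: 136/136 (binding)
By complementary slackness, a constraint with positive slack has shadow price 0 → solder.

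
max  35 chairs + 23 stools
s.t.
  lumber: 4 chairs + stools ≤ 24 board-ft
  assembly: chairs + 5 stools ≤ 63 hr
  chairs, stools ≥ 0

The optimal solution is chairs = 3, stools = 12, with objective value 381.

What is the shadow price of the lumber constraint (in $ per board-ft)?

Both lumber and assembly are binding at x*.
The binding rows give the dual system: 4·y_lumber + 1·y_assembly = 35 and 1·y_lumber + 5·y_assembly = 23.
This yields shadow prices y_lumber = 8, y_assembly = 3.
Shadow price of lumber = 8.

8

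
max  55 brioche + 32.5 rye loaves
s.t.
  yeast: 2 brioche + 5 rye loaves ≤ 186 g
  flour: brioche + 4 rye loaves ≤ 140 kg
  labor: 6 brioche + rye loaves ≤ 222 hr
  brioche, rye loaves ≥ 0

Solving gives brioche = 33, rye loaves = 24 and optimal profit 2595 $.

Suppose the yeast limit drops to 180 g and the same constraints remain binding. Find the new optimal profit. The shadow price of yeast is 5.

Δb = -6, so new z* = 2595 + (5)·(-6) = 2595 − 30 = 2565.

2565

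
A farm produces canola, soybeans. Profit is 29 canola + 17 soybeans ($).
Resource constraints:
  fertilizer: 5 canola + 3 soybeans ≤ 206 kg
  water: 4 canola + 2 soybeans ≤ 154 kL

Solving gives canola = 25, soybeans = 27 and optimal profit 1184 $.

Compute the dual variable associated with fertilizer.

5

At the optimum: fertilizer uses 206 of 206 (binding); water uses 154 of 154 (binding).
The binding rows give the dual system: 5·y_fertilizer + 4·y_water = 29 and 3·y_fertilizer + 2·y_water = 17.
→ y_fertilizer = 5 and y_water = 1.
Shadow price of fertilizer = 5.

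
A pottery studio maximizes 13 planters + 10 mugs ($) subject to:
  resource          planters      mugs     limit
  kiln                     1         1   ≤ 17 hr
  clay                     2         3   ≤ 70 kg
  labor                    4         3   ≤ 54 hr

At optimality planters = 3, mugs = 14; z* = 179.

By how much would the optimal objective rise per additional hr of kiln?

Binding: kiln and labor. Non-binding: clay (22 unused).
Since clay is not tight, its dual is 0.
Dual feasibility on the basic columns requires 1·y_kiln + 4·y_labor = 13, 1·y_kiln + 3·y_labor = 10.
This yields shadow prices y_kiln = 1, y_labor = 3.
Shadow price of kiln = 1.

1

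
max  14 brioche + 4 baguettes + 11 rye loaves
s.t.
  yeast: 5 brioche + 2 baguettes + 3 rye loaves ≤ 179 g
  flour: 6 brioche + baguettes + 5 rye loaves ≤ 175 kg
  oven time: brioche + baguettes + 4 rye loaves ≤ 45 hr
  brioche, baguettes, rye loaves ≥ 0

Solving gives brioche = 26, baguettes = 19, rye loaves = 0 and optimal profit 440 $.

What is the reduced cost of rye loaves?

-7

Check each constraint at x*: yeast 168/179 (slack 11); flour 175/175 (tight); oven time 45/45 (tight).
By complementary slackness, y = 0 for the non-binding constraint.
From A_Bᵀ y = c: 6·y_flour + 1·y_oven time = 14; 1·y_flour + 1·y_oven time = 4.
→ y_flour = 2 and y_oven time = 2.
Reduced cost of rye loaves: c₃ − yᵀa₃ = 11 − (2·5 + 2·4) = 11 − 18 = -7.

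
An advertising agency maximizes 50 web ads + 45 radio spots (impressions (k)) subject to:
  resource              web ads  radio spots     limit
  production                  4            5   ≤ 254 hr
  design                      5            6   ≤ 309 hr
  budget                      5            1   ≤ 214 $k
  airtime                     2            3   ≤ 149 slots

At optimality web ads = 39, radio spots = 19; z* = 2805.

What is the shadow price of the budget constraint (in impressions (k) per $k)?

3

Binding: design and budget. Non-binding: production (3 unused), airtime (14 unused).
Since production, airtime are not tight, their duals are 0.
From A_Bᵀ y = c: 5·y_design + 5·y_budget = 50; 6·y_design + 1·y_budget = 45.
This yields shadow prices y_design = 7, y_budget = 3.
Shadow price of budget = 3.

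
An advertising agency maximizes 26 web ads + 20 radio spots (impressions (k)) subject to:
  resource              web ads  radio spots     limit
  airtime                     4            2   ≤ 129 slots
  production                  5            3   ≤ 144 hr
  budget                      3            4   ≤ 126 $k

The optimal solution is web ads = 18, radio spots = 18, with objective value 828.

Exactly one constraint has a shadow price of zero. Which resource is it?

airtime

airtime: 108/129 (slack 21)
production: 144/144 (binding)
budget: 126/126 (binding)
By complementary slackness, a constraint with positive slack has shadow price 0 → airtime.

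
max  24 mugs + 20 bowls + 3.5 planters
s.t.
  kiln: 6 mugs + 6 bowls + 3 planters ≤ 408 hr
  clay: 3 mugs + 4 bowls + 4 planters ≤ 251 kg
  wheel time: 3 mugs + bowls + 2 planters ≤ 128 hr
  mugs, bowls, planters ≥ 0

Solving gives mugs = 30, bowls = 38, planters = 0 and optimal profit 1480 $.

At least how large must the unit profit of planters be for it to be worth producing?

At the optimum: kiln uses 408 of 408 (binding); clay uses 242 of 251 (slack = 9); wheel time uses 128 of 128 (binding).
By complementary slackness, y = 0 for the non-binding constraint.
The binding rows give the dual system: 6·y_kiln + 3·y_wheel time = 24 and 6·y_kiln + 1·y_wheel time = 20.
→ y_kiln = 3 and y_wheel time = 2.
planters enters the basis when its profit ≥ yᵀa₃ = 3·3 + 2·2 = 13.

13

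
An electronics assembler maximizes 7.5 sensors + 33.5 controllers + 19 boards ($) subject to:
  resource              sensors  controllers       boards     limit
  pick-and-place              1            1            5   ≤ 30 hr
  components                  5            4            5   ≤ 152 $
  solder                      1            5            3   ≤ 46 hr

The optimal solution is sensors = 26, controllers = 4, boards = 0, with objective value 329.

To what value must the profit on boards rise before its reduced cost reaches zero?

24.5

Binding: pick-and-place and solder. Non-binding: components (6 unused).
By complementary slackness, y = 0 for the non-binding constraint.
From A_Bᵀ y = c: 1·y_pick-and-place + 1·y_solder = 7.5; 1·y_pick-and-place + 5·y_solder = 33.5.
→ y_pick-and-place = 1 and y_solder = 6.5.
boards enters the basis when its profit ≥ yᵀa₃ = 1·5 + 6.5·3 = 24.5.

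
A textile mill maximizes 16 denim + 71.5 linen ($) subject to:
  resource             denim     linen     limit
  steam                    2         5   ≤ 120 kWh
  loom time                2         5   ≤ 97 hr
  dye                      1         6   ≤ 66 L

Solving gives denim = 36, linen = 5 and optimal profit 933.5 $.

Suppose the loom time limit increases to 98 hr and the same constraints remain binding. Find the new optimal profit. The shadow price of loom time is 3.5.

937

Δb = 1, so new z* = 933.5 + (3.5)·(1) = 933.5 + 3.5 = 937.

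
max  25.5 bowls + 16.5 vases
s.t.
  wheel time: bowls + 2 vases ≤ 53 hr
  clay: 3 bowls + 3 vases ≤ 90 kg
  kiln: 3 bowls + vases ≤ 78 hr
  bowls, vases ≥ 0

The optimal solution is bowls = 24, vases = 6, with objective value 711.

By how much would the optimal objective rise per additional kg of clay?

4

At the optimum: wheel time uses 36 of 53 (slack = 17); clay uses 90 of 90 (binding); kiln uses 78 of 78 (binding).
Slack constraints have shadow price 0 (complementary slackness).
The binding rows give the dual system: 3·y_clay + 3·y_kiln = 25.5 and 3·y_clay + 1·y_kiln = 16.5.
→ y_clay = 4 and y_kiln = 4.5.
Shadow price of clay = 4.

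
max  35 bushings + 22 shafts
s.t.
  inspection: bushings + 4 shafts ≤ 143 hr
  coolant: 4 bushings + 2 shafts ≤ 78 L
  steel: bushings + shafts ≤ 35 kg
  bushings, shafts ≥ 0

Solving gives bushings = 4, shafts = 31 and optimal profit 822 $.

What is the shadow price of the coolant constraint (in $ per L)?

6.5

At the optimum: inspection uses 128 of 143 (slack = 15); coolant uses 78 of 78 (binding); steel uses 35 of 35 (binding).
Slack constraints have shadow price 0 (complementary slackness).
From A_Bᵀ y = c: 4·y_coolant + 1·y_steel = 35; 2·y_coolant + 1·y_steel = 22.
→ y_coolant = 6.5 and y_steel = 9.
Shadow price of coolant = 6.5.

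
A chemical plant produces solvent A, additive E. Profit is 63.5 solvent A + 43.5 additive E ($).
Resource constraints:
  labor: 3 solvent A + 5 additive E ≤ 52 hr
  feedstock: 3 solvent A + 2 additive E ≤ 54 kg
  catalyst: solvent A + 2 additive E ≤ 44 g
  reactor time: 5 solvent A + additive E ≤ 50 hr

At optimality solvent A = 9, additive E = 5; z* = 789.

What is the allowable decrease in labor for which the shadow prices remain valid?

22

Binding constraints: labor, reactor time. The basis is B = [[3,5],[5,1]] with det -22.
Per unit decrease in labor, x* moves by d = (0.0455, -0.2273).
The basis stays optimal until additive E reaches 0; allowable decrease = 22 hr.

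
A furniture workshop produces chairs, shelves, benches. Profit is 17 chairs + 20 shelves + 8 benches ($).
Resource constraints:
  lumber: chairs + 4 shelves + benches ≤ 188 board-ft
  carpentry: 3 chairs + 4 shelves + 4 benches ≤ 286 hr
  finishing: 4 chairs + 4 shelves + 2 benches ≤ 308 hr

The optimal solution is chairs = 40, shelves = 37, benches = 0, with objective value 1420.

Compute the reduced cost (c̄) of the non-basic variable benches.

At the optimum: lumber uses 188 of 188 (binding); carpentry uses 268 of 286 (slack = 18); finishing uses 308 of 308 (binding).
Since carpentry is not tight, its dual is 0.
Dual feasibility on the basic columns requires 1·y_lumber + 4·y_finishing = 17, 4·y_lumber + 4·y_finishing = 20.
This yields shadow prices y_lumber = 1, y_finishing = 4.
Reduced cost of benches: c₃ − yᵀa₃ = 8 − (1·1 + 4·2) = 8 − 9 = -1.

-1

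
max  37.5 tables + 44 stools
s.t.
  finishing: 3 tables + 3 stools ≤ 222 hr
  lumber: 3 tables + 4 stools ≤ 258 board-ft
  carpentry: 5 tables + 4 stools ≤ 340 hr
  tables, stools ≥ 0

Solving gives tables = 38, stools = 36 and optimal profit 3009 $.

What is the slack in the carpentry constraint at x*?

carpentry used = 5·38 + 4·36 = 334; slack = 340 − 334 = 6.

6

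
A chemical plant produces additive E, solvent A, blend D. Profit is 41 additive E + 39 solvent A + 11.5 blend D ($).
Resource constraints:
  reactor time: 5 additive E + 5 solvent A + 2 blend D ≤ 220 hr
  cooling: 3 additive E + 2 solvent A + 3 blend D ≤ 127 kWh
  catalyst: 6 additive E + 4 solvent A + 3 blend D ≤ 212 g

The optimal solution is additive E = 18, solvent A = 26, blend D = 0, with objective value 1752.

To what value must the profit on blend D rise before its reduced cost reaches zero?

Check each constraint at x*: reactor time 220/220 (tight); cooling 106/127 (slack 21); catalyst 212/212 (tight).
Since cooling is not tight, its dual is 0.
The binding rows give the dual system: 5·y_reactor time + 6·y_catalyst = 41 and 5·y_reactor time + 4·y_catalyst = 39.
Solving: y_reactor time = 7, y_catalyst = 1.
blend D enters the basis when its profit ≥ yᵀa₃ = 7·2 + 1·3 = 17.

17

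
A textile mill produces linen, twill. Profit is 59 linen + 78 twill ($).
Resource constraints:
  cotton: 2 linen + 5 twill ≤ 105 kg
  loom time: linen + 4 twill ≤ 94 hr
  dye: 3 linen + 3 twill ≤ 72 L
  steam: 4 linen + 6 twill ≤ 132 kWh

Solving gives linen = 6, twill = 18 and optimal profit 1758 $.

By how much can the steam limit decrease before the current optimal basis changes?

Binding constraints: dye, steam. The basis is B = [[3,3],[4,6]] with det 6.
Per unit decrease in steam, x* moves by d = (0.5, -0.5).
The basis stays optimal until twill reaches 0; allowable decrease = 36 kWh.

36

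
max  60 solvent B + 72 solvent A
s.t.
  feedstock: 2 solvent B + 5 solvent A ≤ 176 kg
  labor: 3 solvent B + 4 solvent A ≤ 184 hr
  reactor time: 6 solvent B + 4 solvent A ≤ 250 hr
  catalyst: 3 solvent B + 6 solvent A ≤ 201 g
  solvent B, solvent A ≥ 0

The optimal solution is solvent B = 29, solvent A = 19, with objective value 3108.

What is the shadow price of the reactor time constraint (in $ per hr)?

At the optimum: feedstock uses 153 of 176 (slack = 23); labor uses 163 of 184 (slack = 21); reactor time uses 250 of 250 (binding); catalyst uses 201 of 201 (binding).
Since feedstock, labor are not tight, their duals are 0.
From A_Bᵀ y = c: 6·y_reactor time + 3·y_catalyst = 60; 4·y_reactor time + 6·y_catalyst = 72.
This yields shadow prices y_reactor time = 6, y_catalyst = 8.
Shadow price of reactor time = 6.

6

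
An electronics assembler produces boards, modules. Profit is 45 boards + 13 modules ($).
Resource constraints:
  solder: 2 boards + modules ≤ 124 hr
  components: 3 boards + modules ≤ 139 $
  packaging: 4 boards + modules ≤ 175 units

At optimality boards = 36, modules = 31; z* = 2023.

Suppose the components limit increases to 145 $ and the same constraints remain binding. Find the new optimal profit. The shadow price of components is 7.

2065

Δb = 6, so new z* = 2023 + (7)·(6) = 2023 + 42 = 2065.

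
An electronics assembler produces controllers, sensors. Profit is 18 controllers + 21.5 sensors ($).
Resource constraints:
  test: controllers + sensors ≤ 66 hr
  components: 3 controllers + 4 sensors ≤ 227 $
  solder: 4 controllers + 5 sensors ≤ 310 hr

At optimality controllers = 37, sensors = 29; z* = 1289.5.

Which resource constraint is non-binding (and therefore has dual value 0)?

test: 66/66 (binding)
components: 227/227 (binding)
solder: 293/310 (slack 17)
By complementary slackness, a constraint with positive slack has shadow price 0 → solder.

solder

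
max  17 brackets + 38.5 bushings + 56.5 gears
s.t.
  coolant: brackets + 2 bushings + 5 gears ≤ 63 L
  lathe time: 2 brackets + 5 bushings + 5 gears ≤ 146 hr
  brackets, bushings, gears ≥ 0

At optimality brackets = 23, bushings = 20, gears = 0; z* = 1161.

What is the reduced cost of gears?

At the optimum: coolant uses 63 of 63 (binding); lathe time uses 146 of 146 (binding).
From A_Bᵀ y = c: 1·y_coolant + 2·y_lathe time = 17; 2·y_coolant + 5·y_lathe time = 38.5.
This yields shadow prices y_coolant = 8, y_lathe time = 4.5.
Reduced cost of gears: c₃ − yᵀa₃ = 56.5 − (8·5 + 4.5·5) = 56.5 − 62.5 = -6.

-6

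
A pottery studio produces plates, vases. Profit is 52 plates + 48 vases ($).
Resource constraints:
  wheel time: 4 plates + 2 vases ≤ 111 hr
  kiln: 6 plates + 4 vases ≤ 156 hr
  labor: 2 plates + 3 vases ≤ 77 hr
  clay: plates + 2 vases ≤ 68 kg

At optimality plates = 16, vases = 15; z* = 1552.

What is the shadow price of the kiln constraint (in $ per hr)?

At the optimum: wheel time uses 94 of 111 (slack = 17); kiln uses 156 of 156 (binding); labor uses 77 of 77 (binding); clay uses 46 of 68 (slack = 22).
By complementary slackness, y = 0 for the non-binding constraints.
From A_Bᵀ y = c: 6·y_kiln + 2·y_labor = 52; 4·y_kiln + 3·y_labor = 48.
→ y_kiln = 6 and y_labor = 8.
Shadow price of kiln = 6.

6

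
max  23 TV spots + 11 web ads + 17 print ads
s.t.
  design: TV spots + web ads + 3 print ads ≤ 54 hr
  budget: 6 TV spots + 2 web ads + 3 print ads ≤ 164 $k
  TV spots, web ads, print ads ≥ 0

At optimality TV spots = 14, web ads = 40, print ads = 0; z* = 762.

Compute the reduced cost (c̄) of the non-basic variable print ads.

At the optimum: design uses 54 of 54 (binding); budget uses 164 of 164 (binding).
Dual feasibility on the basic columns requires 1·y_design + 6·y_budget = 23, 1·y_design + 2·y_budget = 11.
Solving: y_design = 5, y_budget = 3.
Reduced cost of print ads: c₃ − yᵀa₃ = 17 − (5·3 + 3·3) = 17 − 24 = -7.

-7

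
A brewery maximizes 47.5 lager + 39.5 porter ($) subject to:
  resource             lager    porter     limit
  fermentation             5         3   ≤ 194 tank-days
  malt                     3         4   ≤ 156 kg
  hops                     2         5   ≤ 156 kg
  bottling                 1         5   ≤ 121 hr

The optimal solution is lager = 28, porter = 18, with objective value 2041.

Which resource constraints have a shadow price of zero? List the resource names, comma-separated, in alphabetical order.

bottling, hops

fermentation: 194/194 (binding)
malt: 156/156 (binding)
hops: 146/156 (slack 10)
bottling: 118/121 (slack 3)
By complementary slackness, a constraint with positive slack has shadow price 0 → bottling, hops.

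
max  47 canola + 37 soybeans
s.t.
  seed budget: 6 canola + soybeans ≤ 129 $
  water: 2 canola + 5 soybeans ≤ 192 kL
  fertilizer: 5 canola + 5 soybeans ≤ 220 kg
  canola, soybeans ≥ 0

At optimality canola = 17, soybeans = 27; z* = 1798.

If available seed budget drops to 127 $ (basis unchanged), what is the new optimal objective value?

Check each constraint at x*: seed budget 129/129 (tight); water 169/192 (slack 23); fertilizer 220/220 (tight).
By complementary slackness, y = 0 for the non-binding constraint.
The binding rows give the dual system: 6·y_seed budget + 5·y_fertilizer = 47 and 1·y_seed budget + 5·y_fertilizer = 37.
This yields shadow prices y_seed budget = 2, y_fertilizer = 7.
Δz = y_seed budget·Δb = 2 × (-2) = -4, so new z* = 1798 − 4 = 1794.

1794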